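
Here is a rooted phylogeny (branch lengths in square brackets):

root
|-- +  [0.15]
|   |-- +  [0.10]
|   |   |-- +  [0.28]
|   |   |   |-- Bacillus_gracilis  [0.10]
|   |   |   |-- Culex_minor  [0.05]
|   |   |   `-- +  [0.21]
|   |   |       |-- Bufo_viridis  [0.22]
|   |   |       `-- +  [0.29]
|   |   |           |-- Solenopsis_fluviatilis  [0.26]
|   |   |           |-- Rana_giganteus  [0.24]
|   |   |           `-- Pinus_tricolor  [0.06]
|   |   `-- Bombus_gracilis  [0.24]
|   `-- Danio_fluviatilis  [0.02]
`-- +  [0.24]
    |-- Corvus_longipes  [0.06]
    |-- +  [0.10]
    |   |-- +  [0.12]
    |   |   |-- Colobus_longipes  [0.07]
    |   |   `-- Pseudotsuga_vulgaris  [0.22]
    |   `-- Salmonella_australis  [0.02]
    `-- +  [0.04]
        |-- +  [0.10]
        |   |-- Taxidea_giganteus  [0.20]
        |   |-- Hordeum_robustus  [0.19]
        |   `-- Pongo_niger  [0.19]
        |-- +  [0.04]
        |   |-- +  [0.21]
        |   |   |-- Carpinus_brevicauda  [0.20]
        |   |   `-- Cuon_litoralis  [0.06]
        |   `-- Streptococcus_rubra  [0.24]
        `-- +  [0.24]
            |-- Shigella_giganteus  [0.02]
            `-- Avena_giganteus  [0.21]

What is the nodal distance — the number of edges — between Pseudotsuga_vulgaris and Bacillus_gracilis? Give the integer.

The MRCA of Pseudotsuga_vulgaris and Bacillus_gracilis is the root of the tree.
From Pseudotsuga_vulgaris up to that node: 4 branches. From Bacillus_gracilis up to the same node: 4 branches. Total: 4 + 4 = 8.

8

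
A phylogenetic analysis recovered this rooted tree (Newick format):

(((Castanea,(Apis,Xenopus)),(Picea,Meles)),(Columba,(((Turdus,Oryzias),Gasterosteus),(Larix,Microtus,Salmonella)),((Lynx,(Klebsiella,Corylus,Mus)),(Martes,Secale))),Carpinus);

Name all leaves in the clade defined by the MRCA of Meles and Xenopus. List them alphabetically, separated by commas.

Apis, Castanea, Meles, Picea, Xenopus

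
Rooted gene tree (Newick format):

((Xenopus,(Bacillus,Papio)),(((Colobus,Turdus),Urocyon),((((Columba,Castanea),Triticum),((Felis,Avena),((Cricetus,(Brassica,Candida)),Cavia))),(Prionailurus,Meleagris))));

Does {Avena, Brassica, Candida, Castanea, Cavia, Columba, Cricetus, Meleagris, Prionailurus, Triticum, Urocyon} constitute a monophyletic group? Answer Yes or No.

The MRCA of the listed taxa subtends (((Colobus,Turdus),Urocyon),((((Columba,Castanea),Triticum),((Felis,Avena),((Cricetus,(Brassica,Candida)),Cavia))),(Prionailurus,Meleagris))).
That clade also contains Colobus, Felis, Turdus, which are not in the proposed group, so the group is not monophyletic.

No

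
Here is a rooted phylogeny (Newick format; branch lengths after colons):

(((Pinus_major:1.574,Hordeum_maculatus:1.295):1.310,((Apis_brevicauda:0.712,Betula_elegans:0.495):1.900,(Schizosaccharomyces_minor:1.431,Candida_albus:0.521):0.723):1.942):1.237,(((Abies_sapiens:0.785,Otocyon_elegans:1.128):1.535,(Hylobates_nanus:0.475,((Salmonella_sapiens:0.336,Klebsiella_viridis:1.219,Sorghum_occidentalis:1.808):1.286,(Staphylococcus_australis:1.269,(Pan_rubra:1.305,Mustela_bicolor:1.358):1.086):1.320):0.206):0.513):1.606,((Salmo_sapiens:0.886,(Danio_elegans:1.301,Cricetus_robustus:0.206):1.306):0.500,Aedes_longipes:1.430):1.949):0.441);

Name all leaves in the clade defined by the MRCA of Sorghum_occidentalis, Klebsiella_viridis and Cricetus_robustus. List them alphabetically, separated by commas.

Abies_sapiens, Aedes_longipes, Cricetus_robustus, Danio_elegans, Hylobates_nanus, Klebsiella_viridis, Mustela_bicolor, Otocyon_elegans, Pan_rubra, Salmo_sapiens, Salmonella_sapiens, Sorghum_occidentalis, Staphylococcus_australis

Tracing Sorghum_occidentalis: it sits inside (Salmonella_sapiens,Klebsiella_viridis,Sorghum_occidentalis).
Tracing Klebsiella_viridis: it sits inside (Salmonella_sapiens,Klebsiella_viridis,Sorghum_occidentalis).
Tracing Cricetus_robustus: it sits inside (Danio_elegans,Cricetus_robustus).
The smallest clade enclosing all 3 is (((Abies_sapiens,Otocyon_elegans),(Hylobates_nanus,((Salmonella_sapiens,Klebsiella_viridis,Sorghum_occidentalis),(Staphylococcus_australis,(Pan_rubra,Mustela_bicolor))))),((Salmo_sapiens,(Danio_elegans,Cricetus_robustus)),Aedes_longipes)); the answer is its 13 terminal taxa in alphabetical order.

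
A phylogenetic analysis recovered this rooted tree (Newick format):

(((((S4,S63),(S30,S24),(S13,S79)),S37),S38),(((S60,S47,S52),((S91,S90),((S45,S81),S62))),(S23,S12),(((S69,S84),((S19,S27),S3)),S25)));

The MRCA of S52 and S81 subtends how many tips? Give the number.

The MRCA of S52 and S81 is the node subtending ((S60,S47,S52),((S91,S90),((S45,S81),S62))).
That clade contains 8 terminal taxa: S45, S47, S52, S60, S62, S81, S90, S91.

8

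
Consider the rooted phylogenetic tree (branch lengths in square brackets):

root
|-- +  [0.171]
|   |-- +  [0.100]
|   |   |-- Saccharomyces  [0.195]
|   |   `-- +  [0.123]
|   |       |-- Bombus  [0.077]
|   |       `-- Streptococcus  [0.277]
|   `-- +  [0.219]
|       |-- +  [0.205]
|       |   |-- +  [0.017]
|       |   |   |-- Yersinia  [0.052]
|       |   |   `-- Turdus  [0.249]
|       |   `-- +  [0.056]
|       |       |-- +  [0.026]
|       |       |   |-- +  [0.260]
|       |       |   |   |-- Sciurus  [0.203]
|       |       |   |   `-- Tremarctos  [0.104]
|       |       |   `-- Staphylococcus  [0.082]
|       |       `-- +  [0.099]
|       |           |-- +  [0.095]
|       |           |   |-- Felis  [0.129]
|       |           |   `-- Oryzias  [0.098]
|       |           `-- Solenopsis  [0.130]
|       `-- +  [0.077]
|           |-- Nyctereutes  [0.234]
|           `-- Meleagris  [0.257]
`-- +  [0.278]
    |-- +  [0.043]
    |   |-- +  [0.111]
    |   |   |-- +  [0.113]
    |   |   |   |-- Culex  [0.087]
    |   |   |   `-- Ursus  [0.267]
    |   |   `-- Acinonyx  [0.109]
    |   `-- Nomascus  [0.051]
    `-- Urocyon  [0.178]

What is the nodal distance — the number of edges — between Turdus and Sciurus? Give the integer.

The MRCA of Turdus and Sciurus is the node subtending ((Yersinia,Turdus),(((Sciurus,Tremarctos),Staphylococcus),((Felis,Oryzias),Solenopsis))).
From Turdus up to that node: 2 branches. From Sciurus up to the same node: 4 branches. Total: 2 + 4 = 6.

6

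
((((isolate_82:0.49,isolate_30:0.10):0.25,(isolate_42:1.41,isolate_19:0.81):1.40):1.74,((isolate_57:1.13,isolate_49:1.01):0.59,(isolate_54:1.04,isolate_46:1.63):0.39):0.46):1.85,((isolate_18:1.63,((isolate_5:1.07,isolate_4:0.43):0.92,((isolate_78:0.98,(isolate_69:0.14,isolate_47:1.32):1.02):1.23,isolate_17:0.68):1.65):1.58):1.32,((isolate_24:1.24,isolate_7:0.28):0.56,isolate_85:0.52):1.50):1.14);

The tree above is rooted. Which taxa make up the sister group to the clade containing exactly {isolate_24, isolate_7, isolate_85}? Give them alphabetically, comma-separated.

The clade containing exactly {isolate_24, isolate_7, isolate_85} attaches to the tree at the node subtending ((isolate_18,((isolate_5,isolate_4),((isolate_78,(isolate_69,isolate_47)),isolate_17))),((isolate_24,isolate_7),isolate_85)).
The other lineage descending from that same node — the sister group — is (isolate_18,((isolate_5,isolate_4),((isolate_78,(isolate_69,isolate_47)),isolate_17))); its 7 tips in alphabetical order are the answer.

isolate_17, isolate_18, isolate_4, isolate_47, isolate_5, isolate_69, isolate_78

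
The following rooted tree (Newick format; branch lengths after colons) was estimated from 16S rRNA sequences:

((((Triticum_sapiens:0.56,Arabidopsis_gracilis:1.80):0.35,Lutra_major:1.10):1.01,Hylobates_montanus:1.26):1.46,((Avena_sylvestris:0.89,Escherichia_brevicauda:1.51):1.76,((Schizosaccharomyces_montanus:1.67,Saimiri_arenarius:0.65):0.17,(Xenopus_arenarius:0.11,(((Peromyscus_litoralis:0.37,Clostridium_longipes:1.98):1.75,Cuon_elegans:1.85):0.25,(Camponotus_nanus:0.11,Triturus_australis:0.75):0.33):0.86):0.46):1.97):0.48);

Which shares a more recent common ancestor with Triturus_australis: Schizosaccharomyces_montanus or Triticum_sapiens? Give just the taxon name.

The MRCA of Triturus_australis and Schizosaccharomyces_montanus subtends ((Schizosaccharomyces_montanus,Saimiri_arenarius),(Xenopus_arenarius,(((Peromyscus_litoralis,Clostridium_longipes),Cuon_elegans),(Camponotus_nanus,Triturus_australis)))) (8 taxa).
The MRCA of Triturus_australis and Triticum_sapiens is the root, subtending the entire tree (14 taxa).
The first is nested inside the second, so Triturus_australis shares a more recent common ancestor with Schizosaccharomyces_montanus.

Schizosaccharomyces_montanus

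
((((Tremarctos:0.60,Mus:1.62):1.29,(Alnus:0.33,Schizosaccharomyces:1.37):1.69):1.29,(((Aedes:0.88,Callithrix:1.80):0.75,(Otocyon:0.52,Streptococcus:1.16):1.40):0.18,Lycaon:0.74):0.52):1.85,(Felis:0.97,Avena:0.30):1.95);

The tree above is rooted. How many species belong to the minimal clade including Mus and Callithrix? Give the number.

The MRCA of Mus and Callithrix is the node subtending (((Tremarctos,Mus),(Alnus,Schizosaccharomyces)),(((Aedes,Callithrix),(Otocyon,Streptococcus)),Lycaon)).
That clade contains 9 terminal taxa: Aedes, Alnus, Callithrix, Lycaon, Mus, Otocyon, Schizosaccharomyces, Streptococcus, Tremarctos.

9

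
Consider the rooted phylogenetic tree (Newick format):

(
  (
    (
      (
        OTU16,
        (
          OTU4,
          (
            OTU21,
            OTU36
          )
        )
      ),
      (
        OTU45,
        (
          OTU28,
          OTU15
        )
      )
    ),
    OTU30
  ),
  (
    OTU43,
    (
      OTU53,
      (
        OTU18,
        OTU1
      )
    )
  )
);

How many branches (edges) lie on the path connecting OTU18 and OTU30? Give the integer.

The MRCA of OTU18 and OTU30 is the root of the tree.
From OTU18 up to that node: 4 branches. From OTU30 up to the same node: 2 branches. Total: 4 + 2 = 6.

6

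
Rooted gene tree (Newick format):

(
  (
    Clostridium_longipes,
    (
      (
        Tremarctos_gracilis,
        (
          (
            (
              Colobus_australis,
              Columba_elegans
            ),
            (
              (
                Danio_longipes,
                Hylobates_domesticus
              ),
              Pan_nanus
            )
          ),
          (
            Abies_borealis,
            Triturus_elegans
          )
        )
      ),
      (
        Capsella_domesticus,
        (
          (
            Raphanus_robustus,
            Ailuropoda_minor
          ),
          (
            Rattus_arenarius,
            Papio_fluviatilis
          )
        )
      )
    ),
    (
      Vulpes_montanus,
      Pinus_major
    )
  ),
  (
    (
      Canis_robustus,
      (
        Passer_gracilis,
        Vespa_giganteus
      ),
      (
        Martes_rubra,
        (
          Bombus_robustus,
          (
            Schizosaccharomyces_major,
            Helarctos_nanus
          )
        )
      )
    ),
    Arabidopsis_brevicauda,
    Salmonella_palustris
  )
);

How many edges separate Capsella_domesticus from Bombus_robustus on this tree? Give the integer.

The MRCA of Capsella_domesticus and Bombus_robustus is the root of the tree.
From Capsella_domesticus up to that node: 4 branches. From Bombus_robustus up to the same node: 5 branches. Total: 4 + 5 = 9.

9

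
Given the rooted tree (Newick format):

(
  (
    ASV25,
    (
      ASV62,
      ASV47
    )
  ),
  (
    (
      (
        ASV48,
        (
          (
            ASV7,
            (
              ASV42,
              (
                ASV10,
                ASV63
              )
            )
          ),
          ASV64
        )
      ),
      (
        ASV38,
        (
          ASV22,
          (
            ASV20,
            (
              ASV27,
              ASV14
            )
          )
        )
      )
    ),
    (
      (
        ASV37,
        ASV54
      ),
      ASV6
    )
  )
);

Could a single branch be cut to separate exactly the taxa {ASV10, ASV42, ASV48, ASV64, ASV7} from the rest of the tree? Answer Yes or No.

No

The MRCA of the listed taxa subtends (ASV48,((ASV7,(ASV42,(ASV10,ASV63))),ASV64)).
That clade also contains ASV63, which is not in the proposed group, so the group is not monophyletic.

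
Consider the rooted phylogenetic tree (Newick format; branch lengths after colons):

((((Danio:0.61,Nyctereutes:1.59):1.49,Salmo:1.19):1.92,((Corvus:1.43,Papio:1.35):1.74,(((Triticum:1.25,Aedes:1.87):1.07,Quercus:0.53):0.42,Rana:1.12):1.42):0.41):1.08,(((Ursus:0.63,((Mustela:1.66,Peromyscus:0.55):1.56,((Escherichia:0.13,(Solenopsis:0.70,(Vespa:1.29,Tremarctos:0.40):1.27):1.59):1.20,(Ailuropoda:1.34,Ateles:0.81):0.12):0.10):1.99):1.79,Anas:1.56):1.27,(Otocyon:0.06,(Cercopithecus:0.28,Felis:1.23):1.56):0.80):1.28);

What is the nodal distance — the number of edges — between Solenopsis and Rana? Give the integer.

12

The MRCA of Solenopsis and Rana is the root of the tree.
From Solenopsis up to that node: 8 branches. From Rana up to the same node: 4 branches. Total: 8 + 4 = 12.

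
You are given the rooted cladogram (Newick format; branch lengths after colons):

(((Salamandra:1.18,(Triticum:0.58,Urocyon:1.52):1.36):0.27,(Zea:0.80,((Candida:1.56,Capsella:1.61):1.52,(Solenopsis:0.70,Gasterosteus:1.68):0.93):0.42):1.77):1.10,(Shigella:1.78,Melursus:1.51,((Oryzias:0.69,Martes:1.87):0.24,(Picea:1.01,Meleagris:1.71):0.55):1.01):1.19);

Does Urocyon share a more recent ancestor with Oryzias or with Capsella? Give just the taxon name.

Capsella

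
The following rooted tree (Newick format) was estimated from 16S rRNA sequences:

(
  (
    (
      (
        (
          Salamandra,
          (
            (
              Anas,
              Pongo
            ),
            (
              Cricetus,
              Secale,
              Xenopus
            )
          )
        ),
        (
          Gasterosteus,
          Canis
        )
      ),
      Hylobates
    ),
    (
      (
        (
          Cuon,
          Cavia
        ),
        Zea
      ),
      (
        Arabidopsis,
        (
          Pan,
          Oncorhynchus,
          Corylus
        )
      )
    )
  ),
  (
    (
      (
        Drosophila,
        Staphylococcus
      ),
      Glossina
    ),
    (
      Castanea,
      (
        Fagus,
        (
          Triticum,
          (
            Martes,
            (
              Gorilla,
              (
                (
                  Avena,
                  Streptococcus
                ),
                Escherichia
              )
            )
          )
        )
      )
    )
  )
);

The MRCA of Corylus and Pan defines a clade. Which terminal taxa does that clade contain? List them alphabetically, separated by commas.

Tracing Corylus: it sits inside (Pan,Oncorhynchus,Corylus).
Tracing Pan: it sits inside (Pan,Oncorhynchus,Corylus).
The smallest clade enclosing both is (Pan,Oncorhynchus,Corylus); the answer is its 3 terminal taxa in alphabetical order.

Corylus, Oncorhynchus, Pan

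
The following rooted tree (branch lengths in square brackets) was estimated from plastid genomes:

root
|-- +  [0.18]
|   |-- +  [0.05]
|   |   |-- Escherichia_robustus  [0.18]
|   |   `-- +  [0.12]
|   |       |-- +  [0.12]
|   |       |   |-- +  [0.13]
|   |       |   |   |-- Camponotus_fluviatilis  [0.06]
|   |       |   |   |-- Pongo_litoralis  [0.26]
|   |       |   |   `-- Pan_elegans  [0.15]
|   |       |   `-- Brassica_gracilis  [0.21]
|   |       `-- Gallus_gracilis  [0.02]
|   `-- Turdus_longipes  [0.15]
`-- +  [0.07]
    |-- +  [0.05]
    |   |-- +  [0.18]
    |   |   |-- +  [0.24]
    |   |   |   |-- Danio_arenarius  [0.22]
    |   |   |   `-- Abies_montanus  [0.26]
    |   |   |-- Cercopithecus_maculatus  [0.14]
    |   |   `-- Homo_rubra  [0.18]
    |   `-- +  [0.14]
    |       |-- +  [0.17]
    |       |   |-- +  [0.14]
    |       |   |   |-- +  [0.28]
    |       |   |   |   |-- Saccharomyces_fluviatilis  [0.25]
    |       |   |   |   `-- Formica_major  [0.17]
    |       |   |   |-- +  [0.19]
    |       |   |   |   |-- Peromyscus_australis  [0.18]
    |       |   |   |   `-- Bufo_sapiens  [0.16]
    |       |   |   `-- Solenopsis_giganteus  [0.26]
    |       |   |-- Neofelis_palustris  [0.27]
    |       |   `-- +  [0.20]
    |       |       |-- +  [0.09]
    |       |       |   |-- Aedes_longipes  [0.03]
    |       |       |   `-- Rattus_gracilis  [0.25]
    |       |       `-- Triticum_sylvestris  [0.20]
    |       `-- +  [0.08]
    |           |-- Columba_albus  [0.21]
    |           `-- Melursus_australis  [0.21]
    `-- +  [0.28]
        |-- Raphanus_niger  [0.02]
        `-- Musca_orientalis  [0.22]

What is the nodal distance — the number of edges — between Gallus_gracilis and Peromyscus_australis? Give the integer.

11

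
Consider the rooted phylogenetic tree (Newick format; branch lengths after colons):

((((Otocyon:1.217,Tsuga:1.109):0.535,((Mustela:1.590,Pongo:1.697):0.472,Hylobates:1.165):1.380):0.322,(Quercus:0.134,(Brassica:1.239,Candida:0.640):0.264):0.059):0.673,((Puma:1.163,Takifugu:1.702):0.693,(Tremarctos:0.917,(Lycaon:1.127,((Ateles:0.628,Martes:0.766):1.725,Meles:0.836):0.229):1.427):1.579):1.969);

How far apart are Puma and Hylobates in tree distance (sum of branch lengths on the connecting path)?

7.365

The path runs Puma → … → MRCA → … → Hylobates; the MRCA is the root of the tree.
Branch lengths along that path: 1.163 + 0.693 + 1.969 + 0.673 + 0.322 + 1.380 + 1.165 = 7.365.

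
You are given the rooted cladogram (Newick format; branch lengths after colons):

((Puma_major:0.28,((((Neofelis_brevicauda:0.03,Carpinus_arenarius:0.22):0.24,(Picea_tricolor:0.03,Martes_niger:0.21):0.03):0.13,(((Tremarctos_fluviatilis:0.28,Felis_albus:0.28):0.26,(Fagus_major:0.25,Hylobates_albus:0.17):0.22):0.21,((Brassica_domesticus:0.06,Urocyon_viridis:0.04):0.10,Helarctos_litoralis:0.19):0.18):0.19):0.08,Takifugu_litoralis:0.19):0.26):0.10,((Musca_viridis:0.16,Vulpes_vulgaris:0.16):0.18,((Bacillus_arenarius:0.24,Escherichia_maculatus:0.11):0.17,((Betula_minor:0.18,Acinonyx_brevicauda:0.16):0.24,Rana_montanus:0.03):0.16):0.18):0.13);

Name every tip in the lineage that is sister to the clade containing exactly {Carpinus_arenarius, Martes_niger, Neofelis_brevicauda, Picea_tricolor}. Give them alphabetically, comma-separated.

The clade containing exactly {Carpinus_arenarius, Martes_niger, Neofelis_brevicauda, Picea_tricolor} attaches to the tree at the node subtending (((Neofelis_brevicauda,Carpinus_arenarius),(Picea_tricolor,Martes_niger)),(((Tremarctos_fluviatilis,Felis_albus),(Fagus_major,Hylobates_albus)),((Brassica_domesticus,Urocyon_viridis),Helarctos_litoralis))).
The other lineage descending from that same node — the sister group — is (((Tremarctos_fluviatilis,Felis_albus),(Fagus_major,Hylobates_albus)),((Brassica_domesticus,Urocyon_viridis),Helarctos_litoralis)); its 7 tips in alphabetical order are the answer.

Brassica_domesticus, Fagus_major, Felis_albus, Helarctos_litoralis, Hylobates_albus, Tremarctos_fluviatilis, Urocyon_viridis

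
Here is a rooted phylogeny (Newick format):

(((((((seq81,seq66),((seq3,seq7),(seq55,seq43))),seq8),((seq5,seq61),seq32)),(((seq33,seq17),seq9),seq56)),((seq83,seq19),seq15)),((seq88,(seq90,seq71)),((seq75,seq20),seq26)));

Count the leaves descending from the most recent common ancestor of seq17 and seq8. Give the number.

The MRCA of seq17 and seq8 is the node subtending (((((seq81,seq66),((seq3,seq7),(seq55,seq43))),seq8),((seq5,seq61),seq32)),(((seq33,seq17),seq9),seq56)).
That clade contains 14 terminal taxa: seq17, seq3, seq32, seq33, seq43, seq5, seq55, seq56, seq61, seq66, seq7, seq8, seq81, seq9.

14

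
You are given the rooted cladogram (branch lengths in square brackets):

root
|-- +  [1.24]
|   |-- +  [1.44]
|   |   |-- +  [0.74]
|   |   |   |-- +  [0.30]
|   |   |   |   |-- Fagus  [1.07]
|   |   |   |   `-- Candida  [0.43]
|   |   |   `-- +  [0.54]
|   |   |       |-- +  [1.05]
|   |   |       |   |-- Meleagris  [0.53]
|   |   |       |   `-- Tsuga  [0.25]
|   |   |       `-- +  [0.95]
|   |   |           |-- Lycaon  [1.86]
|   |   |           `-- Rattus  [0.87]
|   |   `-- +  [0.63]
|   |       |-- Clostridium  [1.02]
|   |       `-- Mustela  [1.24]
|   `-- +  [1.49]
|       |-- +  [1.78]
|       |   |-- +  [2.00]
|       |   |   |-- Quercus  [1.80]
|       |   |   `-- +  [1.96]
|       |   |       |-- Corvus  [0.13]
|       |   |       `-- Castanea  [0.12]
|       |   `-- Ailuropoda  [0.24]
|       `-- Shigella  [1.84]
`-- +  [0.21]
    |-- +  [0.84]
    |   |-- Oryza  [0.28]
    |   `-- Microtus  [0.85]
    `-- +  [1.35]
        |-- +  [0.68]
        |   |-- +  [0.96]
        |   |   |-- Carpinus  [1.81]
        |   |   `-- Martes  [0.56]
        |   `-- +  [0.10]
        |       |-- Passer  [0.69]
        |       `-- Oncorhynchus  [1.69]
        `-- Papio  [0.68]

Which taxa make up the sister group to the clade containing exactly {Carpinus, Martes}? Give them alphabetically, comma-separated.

Oncorhynchus, Passer

The clade containing exactly {Carpinus, Martes} attaches to the tree at the node subtending ((Carpinus,Martes),(Passer,Oncorhynchus)).
The other lineage descending from that same node — the sister group — is (Passer,Oncorhynchus); its 2 tips in alphabetical order are the answer.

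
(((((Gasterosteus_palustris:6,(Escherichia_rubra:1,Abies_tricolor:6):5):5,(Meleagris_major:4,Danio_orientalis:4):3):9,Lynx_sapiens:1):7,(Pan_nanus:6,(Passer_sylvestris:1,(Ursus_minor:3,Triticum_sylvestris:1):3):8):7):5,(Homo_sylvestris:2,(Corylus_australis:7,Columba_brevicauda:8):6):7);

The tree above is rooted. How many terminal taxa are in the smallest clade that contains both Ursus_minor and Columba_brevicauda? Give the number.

13

The MRCA of Ursus_minor and Columba_brevicauda is the root, so the clade is the entire tree.
That clade contains 13 terminal taxa: Abies_tricolor, Columba_brevicauda, Corylus_australis, Danio_orientalis, Escherichia_rubra, Gasterosteus_palustris, Homo_sylvestris, Lynx_sapiens, Meleagris_major, Pan_nanus, Passer_sylvestris, Triticum_sylvestris, Ursus_minor.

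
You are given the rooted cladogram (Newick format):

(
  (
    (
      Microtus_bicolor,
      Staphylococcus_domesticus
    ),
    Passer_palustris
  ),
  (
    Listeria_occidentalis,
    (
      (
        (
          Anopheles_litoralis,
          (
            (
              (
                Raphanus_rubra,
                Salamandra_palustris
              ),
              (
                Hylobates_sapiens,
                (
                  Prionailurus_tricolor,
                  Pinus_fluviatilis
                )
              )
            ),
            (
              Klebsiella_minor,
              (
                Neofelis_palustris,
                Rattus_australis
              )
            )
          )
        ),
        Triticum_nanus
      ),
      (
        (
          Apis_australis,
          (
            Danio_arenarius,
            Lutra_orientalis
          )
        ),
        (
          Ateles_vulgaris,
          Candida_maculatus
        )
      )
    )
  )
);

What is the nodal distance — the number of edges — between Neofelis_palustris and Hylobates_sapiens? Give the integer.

The MRCA of Neofelis_palustris and Hylobates_sapiens is the node subtending (((Raphanus_rubra,Salamandra_palustris),(Hylobates_sapiens,(Prionailurus_tricolor,Pinus_fluviatilis))),(Klebsiella_minor,(Neofelis_palustris,Rattus_australis))).
From Neofelis_palustris up to that node: 3 branches. From Hylobates_sapiens up to the same node: 3 branches. Total: 3 + 3 = 6.

6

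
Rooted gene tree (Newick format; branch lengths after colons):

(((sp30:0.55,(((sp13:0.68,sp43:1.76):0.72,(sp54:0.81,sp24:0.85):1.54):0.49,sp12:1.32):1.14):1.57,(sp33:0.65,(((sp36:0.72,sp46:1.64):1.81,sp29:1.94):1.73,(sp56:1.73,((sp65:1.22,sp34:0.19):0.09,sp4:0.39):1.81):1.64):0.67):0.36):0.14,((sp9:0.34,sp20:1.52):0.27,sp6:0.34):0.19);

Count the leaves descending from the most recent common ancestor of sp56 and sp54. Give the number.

The MRCA of sp56 and sp54 is the node subtending ((sp30,(((sp13,sp43),(sp54,sp24)),sp12)),(sp33,(((sp36,sp46),sp29),(sp56,((sp65,sp34),sp4))))).
That clade contains 14 terminal taxa: sp12, sp13, sp24, sp29, sp30, sp33, sp34, sp36, sp4, sp43, sp46, sp54, sp56, sp65.

14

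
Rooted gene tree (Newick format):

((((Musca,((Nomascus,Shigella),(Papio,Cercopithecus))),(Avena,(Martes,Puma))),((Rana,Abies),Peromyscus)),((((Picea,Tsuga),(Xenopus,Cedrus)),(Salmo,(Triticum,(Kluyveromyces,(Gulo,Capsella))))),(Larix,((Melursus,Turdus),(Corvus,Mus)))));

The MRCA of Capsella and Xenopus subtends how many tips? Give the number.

9

The MRCA of Capsella and Xenopus is the node subtending (((Picea,Tsuga),(Xenopus,Cedrus)),(Salmo,(Triticum,(Kluyveromyces,(Gulo,Capsella))))).
That clade contains 9 terminal taxa: Capsella, Cedrus, Gulo, Kluyveromyces, Picea, Salmo, Triticum, Tsuga, Xenopus.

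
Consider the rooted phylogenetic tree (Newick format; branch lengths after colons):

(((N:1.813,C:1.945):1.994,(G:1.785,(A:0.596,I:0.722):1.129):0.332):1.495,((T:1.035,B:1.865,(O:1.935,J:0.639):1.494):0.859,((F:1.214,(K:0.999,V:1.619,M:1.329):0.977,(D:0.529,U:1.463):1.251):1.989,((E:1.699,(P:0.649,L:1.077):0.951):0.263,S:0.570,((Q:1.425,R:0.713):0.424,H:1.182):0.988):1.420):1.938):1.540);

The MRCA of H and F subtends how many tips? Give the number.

13

The MRCA of H and F is the node subtending ((F,(K,V,M),(D,U)),((E,(P,L)),S,((Q,R),H))).
That clade contains 13 terminal taxa: D, E, F, H, K, L, M, P, Q, R, S, U, V.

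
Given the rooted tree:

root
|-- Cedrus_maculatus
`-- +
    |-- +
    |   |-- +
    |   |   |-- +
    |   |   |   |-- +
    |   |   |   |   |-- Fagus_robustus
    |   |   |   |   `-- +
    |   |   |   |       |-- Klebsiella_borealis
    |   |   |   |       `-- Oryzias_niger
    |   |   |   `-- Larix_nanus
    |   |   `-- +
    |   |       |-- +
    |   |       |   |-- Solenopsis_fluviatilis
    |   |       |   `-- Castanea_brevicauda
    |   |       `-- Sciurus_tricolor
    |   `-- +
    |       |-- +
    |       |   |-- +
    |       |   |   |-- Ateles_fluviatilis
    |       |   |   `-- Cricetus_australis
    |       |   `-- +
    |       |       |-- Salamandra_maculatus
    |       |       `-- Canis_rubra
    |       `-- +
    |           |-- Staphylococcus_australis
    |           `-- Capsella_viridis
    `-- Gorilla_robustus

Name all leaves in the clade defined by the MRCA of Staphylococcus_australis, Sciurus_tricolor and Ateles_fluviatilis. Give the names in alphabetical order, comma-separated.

Ateles_fluviatilis, Canis_rubra, Capsella_viridis, Castanea_brevicauda, Cricetus_australis, Fagus_robustus, Klebsiella_borealis, Larix_nanus, Oryzias_niger, Salamandra_maculatus, Sciurus_tricolor, Solenopsis_fluviatilis, Staphylococcus_australis

Tracing Staphylococcus_australis: it sits inside (Staphylococcus_australis,Capsella_viridis).
Tracing Sciurus_tricolor: it sits inside ((Solenopsis_fluviatilis,Castanea_brevicauda),Sciurus_tricolor).
Tracing Ateles_fluviatilis: it sits inside (Ateles_fluviatilis,Cricetus_australis).
The smallest clade enclosing all 3 is ((((Fagus_robustus,(Klebsiella_borealis,Oryzias_niger)),Larix_nanus),((Solenopsis_fluviatilis,Castanea_brevicauda),Sciurus_tricolor)),(((Ateles_fluviatilis,Cricetus_australis),(Salamandra_maculatus,Canis_rubra)),(Staphylococcus_australis,Capsella_viridis))); the answer is its 13 terminal taxa in alphabetical order.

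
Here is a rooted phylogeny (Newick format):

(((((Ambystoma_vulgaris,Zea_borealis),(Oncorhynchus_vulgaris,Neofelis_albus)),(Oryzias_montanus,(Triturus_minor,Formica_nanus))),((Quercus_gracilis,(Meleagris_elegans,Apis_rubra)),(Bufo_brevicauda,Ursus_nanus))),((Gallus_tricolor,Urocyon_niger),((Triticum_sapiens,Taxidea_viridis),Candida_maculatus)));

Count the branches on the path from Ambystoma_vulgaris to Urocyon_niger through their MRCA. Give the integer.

8

The MRCA of Ambystoma_vulgaris and Urocyon_niger is the root of the tree.
From Ambystoma_vulgaris up to that node: 5 branches. From Urocyon_niger up to the same node: 3 branches. Total: 5 + 3 = 8.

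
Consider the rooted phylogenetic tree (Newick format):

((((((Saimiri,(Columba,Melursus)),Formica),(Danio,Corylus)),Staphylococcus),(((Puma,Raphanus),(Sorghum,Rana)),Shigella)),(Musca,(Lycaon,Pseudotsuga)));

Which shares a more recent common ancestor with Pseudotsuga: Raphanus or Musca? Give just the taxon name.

Musca

The MRCA of Pseudotsuga and Musca subtends (Musca,(Lycaon,Pseudotsuga)) (3 taxa).
The MRCA of Pseudotsuga and Raphanus is the root, subtending the entire tree (15 taxa).
The first is nested inside the second, so Pseudotsuga shares a more recent common ancestor with Musca.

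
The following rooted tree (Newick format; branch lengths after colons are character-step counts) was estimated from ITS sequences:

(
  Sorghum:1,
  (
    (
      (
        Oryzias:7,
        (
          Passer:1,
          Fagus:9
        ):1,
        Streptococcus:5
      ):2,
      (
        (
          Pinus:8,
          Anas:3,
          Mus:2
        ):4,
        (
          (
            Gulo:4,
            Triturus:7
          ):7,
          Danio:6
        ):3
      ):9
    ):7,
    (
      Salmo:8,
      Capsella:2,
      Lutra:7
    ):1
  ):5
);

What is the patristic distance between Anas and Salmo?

32

The path runs Anas → … → MRCA → … → Salmo; the MRCA is the node subtending (((Oryzias,(Passer,Fagus),Streptococcus),((Pinus,Anas,Mus),((Gulo,Triturus),Danio))),(Salmo,Capsella,Lutra)).
Branch lengths along that path: 3 + 4 + 9 + 7 + 1 + 8 = 32.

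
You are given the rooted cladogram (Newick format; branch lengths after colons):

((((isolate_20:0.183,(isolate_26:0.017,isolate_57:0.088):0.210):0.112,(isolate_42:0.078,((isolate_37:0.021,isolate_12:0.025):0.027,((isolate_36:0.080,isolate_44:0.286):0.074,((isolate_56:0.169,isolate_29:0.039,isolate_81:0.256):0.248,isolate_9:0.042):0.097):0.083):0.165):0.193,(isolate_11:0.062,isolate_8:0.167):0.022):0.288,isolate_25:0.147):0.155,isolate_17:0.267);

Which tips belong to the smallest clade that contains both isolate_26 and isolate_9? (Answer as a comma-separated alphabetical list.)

isolate_11, isolate_12, isolate_20, isolate_26, isolate_29, isolate_36, isolate_37, isolate_42, isolate_44, isolate_56, isolate_57, isolate_8, isolate_81, isolate_9

Tracing isolate_26: it sits inside (isolate_26,isolate_57).
Tracing isolate_9: it sits inside ((isolate_56,isolate_29,isolate_81),isolate_9).
The smallest clade enclosing both is ((isolate_20,(isolate_26,isolate_57)),(isolate_42,((isolate_37,isolate_12),((isolate_36,isolate_44),((isolate_56,isolate_29,isolate_81),isolate_9)))),(isolate_11,isolate_8)); the answer is its 14 terminal taxa in alphabetical order.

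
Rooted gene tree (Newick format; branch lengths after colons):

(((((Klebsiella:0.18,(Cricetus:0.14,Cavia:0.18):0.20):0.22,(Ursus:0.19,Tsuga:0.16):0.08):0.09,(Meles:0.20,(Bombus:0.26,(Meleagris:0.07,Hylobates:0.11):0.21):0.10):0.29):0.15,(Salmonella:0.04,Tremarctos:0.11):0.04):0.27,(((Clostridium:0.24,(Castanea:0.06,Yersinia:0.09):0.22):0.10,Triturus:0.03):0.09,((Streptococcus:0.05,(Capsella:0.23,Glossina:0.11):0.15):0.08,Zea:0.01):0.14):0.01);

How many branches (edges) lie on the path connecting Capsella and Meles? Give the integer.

The MRCA of Capsella and Meles is the root of the tree.
From Capsella up to that node: 5 branches. From Meles up to the same node: 4 branches. Total: 5 + 4 = 9.

9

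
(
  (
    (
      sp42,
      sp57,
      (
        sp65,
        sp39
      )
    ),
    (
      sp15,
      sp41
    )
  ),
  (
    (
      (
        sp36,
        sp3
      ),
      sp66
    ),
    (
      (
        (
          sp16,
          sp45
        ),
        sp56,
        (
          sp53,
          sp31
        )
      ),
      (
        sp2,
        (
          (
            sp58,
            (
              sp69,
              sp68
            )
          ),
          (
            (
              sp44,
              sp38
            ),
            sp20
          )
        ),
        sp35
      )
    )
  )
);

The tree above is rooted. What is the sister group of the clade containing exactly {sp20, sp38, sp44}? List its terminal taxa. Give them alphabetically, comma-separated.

sp58, sp68, sp69

The clade containing exactly {sp20, sp38, sp44} attaches to the tree at the node subtending ((sp58,(sp69,sp68)),((sp44,sp38),sp20)).
The other lineage descending from that same node — the sister group — is (sp58,(sp69,sp68)); its 3 tips in alphabetical order are the answer.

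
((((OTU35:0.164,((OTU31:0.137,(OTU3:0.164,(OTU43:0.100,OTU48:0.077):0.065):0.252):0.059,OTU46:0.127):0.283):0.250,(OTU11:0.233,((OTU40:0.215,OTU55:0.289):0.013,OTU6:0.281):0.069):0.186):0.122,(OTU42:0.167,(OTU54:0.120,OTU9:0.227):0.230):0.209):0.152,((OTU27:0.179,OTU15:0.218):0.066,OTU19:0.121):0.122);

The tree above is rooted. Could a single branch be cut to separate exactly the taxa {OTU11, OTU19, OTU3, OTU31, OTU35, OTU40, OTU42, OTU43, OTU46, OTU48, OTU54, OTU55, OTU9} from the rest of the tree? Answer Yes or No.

No

The MRCA of the listed taxa is the root, so the smallest clade containing them is the whole tree.
That clade also contains OTU15, OTU27, OTU6, which are not in the proposed group, so the group is not monophyletic.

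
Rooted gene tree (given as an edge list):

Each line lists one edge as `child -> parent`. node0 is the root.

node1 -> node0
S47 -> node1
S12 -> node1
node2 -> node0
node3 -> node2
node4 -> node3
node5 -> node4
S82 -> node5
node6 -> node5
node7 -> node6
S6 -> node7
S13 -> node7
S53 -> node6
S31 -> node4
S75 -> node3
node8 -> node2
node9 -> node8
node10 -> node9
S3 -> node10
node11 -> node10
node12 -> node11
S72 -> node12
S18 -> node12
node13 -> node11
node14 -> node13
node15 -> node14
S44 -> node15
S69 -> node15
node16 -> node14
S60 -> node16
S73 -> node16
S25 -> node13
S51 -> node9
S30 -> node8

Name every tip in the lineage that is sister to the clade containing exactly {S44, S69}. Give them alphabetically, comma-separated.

The clade containing exactly {S44, S69} attaches to the tree at the node subtending ((S44,S69),(S60,S73)).
The other lineage descending from that same node — the sister group — is (S60,S73); its 2 tips in alphabetical order are the answer.

S60, S73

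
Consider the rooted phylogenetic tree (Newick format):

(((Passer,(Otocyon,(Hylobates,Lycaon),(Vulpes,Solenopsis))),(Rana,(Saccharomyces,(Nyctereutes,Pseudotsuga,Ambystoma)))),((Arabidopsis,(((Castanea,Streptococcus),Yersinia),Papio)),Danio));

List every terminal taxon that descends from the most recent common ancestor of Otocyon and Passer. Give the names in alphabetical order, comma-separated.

Hylobates, Lycaon, Otocyon, Passer, Solenopsis, Vulpes

Tracing Otocyon: it sits inside (Otocyon,(Hylobates,Lycaon),(Vulpes,Solenopsis)).
Tracing Passer: it sits inside (Passer,(Otocyon,(Hylobates,Lycaon),(Vulpes,Solenopsis))).
The smallest clade enclosing both is (Passer,(Otocyon,(Hylobates,Lycaon),(Vulpes,Solenopsis))); the answer is its 6 terminal taxa in alphabetical order.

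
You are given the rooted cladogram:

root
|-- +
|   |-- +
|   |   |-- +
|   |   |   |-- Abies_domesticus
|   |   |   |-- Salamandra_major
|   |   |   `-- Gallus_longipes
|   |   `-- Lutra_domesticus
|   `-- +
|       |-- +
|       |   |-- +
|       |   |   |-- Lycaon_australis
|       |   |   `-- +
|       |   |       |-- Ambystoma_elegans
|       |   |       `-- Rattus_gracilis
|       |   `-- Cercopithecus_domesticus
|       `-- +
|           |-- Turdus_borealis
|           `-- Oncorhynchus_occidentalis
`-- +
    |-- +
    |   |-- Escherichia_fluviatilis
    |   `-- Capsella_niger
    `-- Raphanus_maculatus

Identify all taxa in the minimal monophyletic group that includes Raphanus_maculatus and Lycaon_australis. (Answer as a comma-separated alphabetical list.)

Tracing Raphanus_maculatus: it sits inside ((Escherichia_fluviatilis,Capsella_niger),Raphanus_maculatus).
Tracing Lycaon_australis: it sits inside (Lycaon_australis,(Ambystoma_elegans,Rattus_gracilis)).
The smallest clade enclosing both is the whole tree (their MRCA is the root), so the answer is all 13 tips in alphabetical order.

Abies_domesticus, Ambystoma_elegans, Capsella_niger, Cercopithecus_domesticus, Escherichia_fluviatilis, Gallus_longipes, Lutra_domesticus, Lycaon_australis, Oncorhynchus_occidentalis, Raphanus_maculatus, Rattus_gracilis, Salamandra_major, Turdus_borealis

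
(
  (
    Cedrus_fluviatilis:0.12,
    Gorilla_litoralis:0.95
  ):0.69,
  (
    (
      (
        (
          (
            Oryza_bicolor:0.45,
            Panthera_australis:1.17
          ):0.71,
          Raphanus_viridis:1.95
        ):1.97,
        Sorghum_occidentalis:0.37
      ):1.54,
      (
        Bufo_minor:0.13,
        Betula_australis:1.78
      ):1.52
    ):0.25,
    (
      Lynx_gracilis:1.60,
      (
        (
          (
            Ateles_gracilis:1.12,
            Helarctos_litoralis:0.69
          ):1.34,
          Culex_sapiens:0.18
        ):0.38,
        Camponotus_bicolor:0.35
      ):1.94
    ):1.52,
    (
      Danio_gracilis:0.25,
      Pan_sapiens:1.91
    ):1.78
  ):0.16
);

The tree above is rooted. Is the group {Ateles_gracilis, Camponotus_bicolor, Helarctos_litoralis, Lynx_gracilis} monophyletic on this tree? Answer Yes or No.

The MRCA of the listed taxa subtends (Lynx_gracilis,(((Ateles_gracilis,Helarctos_litoralis),Culex_sapiens),Camponotus_bicolor)).
That clade also contains Culex_sapiens, which is not in the proposed group, so the group is not monophyletic.

No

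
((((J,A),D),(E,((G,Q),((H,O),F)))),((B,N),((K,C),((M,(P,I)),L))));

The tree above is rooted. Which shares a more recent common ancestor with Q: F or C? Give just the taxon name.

F

The MRCA of Q and F subtends ((G,Q),((H,O),F)) (5 taxa).
The MRCA of Q and C is the root, subtending the entire tree (17 taxa).
The first is nested inside the second, so Q shares a more recent common ancestor with F.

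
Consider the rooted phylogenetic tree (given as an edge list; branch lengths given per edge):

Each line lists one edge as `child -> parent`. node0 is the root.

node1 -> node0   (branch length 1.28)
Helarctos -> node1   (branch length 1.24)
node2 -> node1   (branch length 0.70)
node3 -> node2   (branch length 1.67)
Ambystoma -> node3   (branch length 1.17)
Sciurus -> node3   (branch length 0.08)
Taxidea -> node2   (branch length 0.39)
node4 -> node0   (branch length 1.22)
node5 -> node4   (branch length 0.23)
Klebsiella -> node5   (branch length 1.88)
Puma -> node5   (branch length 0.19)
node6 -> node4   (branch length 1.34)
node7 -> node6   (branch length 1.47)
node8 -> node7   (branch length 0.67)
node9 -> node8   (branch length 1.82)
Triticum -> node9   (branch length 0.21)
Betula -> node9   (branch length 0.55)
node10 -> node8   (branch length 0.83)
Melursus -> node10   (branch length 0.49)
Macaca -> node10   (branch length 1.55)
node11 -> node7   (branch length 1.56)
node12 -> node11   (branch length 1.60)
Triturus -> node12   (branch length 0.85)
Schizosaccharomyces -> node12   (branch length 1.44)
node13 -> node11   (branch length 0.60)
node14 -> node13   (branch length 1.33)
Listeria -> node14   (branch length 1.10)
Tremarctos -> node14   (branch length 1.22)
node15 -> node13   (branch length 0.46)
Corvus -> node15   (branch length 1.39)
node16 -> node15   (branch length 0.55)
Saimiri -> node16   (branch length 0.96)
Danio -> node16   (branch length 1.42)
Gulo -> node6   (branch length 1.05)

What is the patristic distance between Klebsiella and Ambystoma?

8.15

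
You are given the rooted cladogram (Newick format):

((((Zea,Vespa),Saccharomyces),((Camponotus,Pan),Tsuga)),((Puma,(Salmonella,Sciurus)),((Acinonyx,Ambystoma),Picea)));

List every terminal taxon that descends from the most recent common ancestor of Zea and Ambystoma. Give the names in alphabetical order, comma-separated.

Acinonyx, Ambystoma, Camponotus, Pan, Picea, Puma, Saccharomyces, Salmonella, Sciurus, Tsuga, Vespa, Zea

Tracing Zea: it sits inside (Zea,Vespa).
Tracing Ambystoma: it sits inside (Acinonyx,Ambystoma).
The smallest clade enclosing both is the whole tree (their MRCA is the root), so the answer is all 12 tips in alphabetical order.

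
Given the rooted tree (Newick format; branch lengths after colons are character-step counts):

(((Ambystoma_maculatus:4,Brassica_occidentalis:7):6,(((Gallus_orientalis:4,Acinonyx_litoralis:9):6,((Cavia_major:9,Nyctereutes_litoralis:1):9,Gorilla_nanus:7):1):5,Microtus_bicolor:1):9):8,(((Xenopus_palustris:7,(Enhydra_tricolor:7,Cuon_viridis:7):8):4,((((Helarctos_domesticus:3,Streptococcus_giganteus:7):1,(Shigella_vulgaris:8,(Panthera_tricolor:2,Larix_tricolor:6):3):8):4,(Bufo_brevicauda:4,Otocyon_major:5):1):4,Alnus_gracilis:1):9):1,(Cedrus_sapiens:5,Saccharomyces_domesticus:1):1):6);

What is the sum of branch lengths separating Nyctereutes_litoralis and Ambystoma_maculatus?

35

The path runs Nyctereutes_litoralis → … → MRCA → … → Ambystoma_maculatus; the MRCA is the node subtending ((Ambystoma_maculatus,Brassica_occidentalis),(((Gallus_orientalis,Acinonyx_litoralis),((Cavia_major,Nyctereutes_litoralis),Gorilla_nanus)),Microtus_bicolor)).
Branch lengths along that path: 1 + 9 + 1 + 5 + 9 + 6 + 4 = 35.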